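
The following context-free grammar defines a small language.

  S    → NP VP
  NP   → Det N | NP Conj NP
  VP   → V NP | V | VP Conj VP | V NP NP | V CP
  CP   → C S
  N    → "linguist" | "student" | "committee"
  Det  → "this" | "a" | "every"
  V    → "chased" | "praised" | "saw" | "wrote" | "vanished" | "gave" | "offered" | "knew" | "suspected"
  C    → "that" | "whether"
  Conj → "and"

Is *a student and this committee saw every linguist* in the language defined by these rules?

Grammatical

[S [NP [NP [Det a] [N student]] [Conj and] [NP [Det this] [N committee]]] [VP [V saw] [NP [Det every] [N linguist]]]]
The bracketing above is licensed at every node by one of the given productions, with S at the root.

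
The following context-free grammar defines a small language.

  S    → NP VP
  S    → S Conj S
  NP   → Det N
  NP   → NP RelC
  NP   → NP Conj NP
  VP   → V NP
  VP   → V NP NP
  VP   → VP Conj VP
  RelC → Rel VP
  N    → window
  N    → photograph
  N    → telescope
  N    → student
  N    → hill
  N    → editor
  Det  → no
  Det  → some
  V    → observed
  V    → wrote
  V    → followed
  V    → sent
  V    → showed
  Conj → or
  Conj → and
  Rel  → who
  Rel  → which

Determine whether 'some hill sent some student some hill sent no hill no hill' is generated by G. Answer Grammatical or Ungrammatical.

For S → NP VP, the only prefix that parses as NP is 'some hill', but the remainder 'sent some student some hill sent no hill no hill' is not a VP under these rules. The alternative S rule S → S Conj S likewise has no satisfying split.

Ungrammatical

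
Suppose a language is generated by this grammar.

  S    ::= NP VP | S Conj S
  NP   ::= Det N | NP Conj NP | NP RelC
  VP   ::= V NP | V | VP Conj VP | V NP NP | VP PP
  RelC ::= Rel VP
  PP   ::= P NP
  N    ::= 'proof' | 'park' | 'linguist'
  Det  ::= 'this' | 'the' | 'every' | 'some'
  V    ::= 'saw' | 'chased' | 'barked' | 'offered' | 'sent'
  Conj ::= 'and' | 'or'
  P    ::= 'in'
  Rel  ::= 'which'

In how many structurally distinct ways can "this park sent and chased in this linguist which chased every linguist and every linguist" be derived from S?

4

Two of the 4 distinct bracketings:
[S [NP [Det this] [N park]] [VP [VP [V sent]] [Conj and] [VP [VP [V chased]] [PP [P in] [NP [NP [NP [Det this] [N linguist]] [RelC [Rel which] [VP [V chased] [NP [Det every] [N linguist]]]]] [Conj and] [NP [Det every] [N linguist]]]]]]]
[S [NP [Det this] [N park]] [VP [VP [V sent]] [Conj and] [VP [VP [V chased]] [PP [P in] [NP [NP [Det this] [N linguist]] [RelC [Rel which] [VP [V chased] [NP [NP [Det every] [N linguist]] [Conj and] [NP [Det every] [N linguist]]]]]]]]]]
The trees differ in how a recursive rule is bracketed over the same span.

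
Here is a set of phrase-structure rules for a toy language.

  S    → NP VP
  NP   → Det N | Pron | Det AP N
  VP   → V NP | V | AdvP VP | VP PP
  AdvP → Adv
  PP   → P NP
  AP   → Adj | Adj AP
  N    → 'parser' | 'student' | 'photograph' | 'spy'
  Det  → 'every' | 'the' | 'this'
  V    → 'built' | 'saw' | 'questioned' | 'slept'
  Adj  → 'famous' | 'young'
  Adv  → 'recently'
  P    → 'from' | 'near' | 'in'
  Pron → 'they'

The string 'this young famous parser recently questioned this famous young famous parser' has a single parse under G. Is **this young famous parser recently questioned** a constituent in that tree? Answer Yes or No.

No

[S [NP [Det this] [AP [Adj young] [AP [Adj famous]]] [N parser]] [VP [AdvP [Adv recently]] [VP [V questioned] [NP [Det this] [AP [Adj famous] [AP [Adj young] [AP [Adj famous]]]] [N parser]]]]]
The smallest constituent containing 'this young famous parser recently questioned' is the S spanning 'this young famous parser recently questioned this famous young famous parser'; no single node in the tree dominates exactly the given words.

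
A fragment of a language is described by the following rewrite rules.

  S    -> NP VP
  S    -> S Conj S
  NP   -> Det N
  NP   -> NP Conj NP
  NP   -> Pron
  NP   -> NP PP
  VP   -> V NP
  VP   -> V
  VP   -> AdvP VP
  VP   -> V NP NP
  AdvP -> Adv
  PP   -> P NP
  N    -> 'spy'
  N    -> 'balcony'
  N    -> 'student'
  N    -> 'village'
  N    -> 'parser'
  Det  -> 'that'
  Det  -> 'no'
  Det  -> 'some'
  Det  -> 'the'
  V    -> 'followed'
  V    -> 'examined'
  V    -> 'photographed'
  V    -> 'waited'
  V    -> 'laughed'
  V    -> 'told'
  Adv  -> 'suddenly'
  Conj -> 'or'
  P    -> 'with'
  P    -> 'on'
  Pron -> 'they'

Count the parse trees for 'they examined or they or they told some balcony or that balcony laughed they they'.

2

The two bracketings:
[S [S [NP [Pron they]] [VP [V examined]]] [Conj or] [S [S [NP [NP [Pron they]] [Conj or] [NP [Pron they]]] [VP [V told] [NP [Det some] [N balcony]]]] [Conj or] [S [NP [Det that] [N balcony]] [VP [V laughed] [NP [Pron they]] [NP [Pron they]]]]]]
[S [S [S [NP [Pron they]] [VP [V examined]]] [Conj or] [S [NP [NP [Pron they]] [Conj or] [NP [Pron they]]] [VP [V told] [NP [Det some] [N balcony]]]]] [Conj or] [S [NP [Det that] [N balcony]] [VP [V laughed] [NP [Pron they]] [NP [Pron they]]]]]
The trees differ in how a recursive rule is bracketed over the same span.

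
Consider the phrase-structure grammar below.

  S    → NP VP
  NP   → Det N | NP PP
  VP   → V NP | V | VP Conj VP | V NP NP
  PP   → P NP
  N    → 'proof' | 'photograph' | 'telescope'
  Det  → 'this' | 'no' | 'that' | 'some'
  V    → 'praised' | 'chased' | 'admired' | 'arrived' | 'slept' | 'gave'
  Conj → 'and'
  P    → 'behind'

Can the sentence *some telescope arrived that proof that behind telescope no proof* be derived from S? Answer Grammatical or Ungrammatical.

A Det word can never sit immediately before a P word in any string this grammar generates, so the substring 'that behind' rules out a derivation.

Ungrammatical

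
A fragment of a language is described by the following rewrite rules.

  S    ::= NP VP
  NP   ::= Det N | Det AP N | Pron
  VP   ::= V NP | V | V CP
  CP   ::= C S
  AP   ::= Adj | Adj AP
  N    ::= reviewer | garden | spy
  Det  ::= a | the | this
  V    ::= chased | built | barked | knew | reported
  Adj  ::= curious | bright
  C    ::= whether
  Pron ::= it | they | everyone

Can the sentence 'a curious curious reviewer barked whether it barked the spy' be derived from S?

Grammatical

S
  NP
    Det: a
    AP
      Adj: curious
      AP
        Adj: curious
    N: reviewer
  VP
    V: barked
    CP
      C: whether
      S
        NP
          Pron: it
        VP
          V: barked
          NP
            Det: the
            N: spy
Each bracket corresponds to one application of a listed rule, so the string is derivable from S.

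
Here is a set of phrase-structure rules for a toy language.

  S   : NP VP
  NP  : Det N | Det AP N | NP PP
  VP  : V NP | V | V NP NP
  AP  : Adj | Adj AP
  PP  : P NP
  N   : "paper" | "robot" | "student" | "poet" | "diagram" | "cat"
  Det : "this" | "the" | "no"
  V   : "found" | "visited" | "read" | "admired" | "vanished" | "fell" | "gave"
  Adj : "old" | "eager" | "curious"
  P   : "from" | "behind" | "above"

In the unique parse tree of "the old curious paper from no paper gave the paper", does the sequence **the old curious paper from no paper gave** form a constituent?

No

[S [NP [NP [Det the] [AP [Adj old] [AP [Adj curious]]] [N paper]] [PP [P from] [NP [Det no] [N paper]]]] [VP [V gave] [NP [Det the] [N paper]]]]
The smallest constituent containing 'the old curious paper from no paper gave' is the S spanning 'the old curious paper from no paper gave the paper'; no single node in the tree dominates exactly the given words.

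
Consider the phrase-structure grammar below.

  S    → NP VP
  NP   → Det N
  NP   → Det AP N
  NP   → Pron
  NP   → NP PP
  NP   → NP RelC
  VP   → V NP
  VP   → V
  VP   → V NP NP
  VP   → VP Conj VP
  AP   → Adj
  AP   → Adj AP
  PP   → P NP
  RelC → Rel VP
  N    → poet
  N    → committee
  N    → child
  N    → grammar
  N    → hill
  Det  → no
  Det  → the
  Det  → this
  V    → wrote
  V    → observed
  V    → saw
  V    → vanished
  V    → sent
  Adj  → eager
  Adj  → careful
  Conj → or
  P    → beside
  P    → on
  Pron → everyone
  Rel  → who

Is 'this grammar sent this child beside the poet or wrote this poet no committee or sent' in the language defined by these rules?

Grammatical

[S [NP [Det this] [N grammar]] [VP [VP [V sent] [NP [NP [Det this] [N child]] [PP [P beside] [NP [Det the] [N poet]]]]] [Conj or] [VP [VP [V wrote] [NP [Det this] [N poet]] [NP [Det no] [N committee]]] [Conj or] [VP [V sent]]]]]
The bracketing above is licensed at every node by one of the given productions, with S at the root.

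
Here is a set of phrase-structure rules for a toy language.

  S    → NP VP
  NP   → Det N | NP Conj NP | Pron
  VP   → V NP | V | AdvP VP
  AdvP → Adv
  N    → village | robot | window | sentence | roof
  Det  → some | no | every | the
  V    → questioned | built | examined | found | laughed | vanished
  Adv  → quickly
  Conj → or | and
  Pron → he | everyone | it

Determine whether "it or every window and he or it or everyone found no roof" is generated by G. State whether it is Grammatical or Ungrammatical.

Grammatical

S
  NP
    NP
      Pron: it
    Conj: or
    NP
      NP
        Det: every
        N: window
      Conj: and
      NP
        NP
          Pron: he
        Conj: or
        NP
          NP
            Pron: it
          Conj: or
          NP
            Pron: everyone
  VP
    V: found
    NP
      Det: no
      N: roof
The bracketing above is licensed at every node by one of the given productions, with S at the root.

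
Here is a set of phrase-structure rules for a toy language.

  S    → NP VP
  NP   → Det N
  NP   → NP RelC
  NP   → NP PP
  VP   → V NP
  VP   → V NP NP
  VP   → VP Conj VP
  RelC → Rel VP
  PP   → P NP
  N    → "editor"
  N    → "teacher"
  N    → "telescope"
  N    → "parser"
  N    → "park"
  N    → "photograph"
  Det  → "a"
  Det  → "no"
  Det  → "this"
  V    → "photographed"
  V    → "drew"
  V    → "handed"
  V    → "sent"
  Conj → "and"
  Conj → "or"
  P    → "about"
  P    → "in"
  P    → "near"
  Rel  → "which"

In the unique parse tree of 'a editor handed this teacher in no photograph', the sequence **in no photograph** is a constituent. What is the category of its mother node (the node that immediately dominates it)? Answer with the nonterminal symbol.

NP

S
  NP
    Det: a
    N: editor
  VP
    V: handed
    NP
      NP
        Det: this
        N: teacher
      PP
        P: in
        NP
          Det: no
          N: photograph
The span 'in no photograph' is the PP node built by PP → P NP.
Its mother is the NP built by NP → NP PP.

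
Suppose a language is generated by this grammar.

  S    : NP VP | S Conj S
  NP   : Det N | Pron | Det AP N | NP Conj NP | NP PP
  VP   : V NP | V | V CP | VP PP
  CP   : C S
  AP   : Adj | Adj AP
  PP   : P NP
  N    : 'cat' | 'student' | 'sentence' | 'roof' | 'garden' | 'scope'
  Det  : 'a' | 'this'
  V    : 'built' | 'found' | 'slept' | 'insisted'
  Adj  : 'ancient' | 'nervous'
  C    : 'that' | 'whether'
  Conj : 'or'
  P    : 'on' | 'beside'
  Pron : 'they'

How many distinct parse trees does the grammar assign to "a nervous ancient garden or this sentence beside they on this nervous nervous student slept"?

Two of the 5 distinct bracketings:
[S [NP [NP [Det a] [AP [Adj nervous] [AP [Adj ancient]]] [N garden]] [Conj or] [NP [NP [Det this] [N sentence]] [PP [P beside] [NP [NP [Pron they]] [PP [P on] [NP [Det this] [AP [Adj nervous] [AP [Adj nervous]]] [N student]]]]]]] [VP [V slept]]]
[S [NP [NP [Det a] [AP [Adj nervous] [AP [Adj ancient]]] [N garden]] [Conj or] [NP [NP [NP [Det this] [N sentence]] [PP [P beside] [NP [Pron they]]]] [PP [P on] [NP [Det this] [AP [Adj nervous] [AP [Adj nervous]]] [N student]]]]] [VP [V slept]]]
The trees differ in how a recursive rule is bracketed over the same span.

5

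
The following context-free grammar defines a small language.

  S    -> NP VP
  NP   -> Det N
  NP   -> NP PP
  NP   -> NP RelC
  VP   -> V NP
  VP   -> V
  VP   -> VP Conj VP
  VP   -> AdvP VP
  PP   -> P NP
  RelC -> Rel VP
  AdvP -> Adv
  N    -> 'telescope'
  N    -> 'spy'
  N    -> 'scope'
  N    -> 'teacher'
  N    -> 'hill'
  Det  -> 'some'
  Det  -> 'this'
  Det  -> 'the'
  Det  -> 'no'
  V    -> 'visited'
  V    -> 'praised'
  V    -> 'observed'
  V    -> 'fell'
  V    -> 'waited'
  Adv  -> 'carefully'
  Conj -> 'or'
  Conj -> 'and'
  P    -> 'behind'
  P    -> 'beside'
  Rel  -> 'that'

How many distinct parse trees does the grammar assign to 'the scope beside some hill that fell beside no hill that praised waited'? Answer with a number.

Two of the 7 distinct bracketings:
[S [NP [NP [Det the] [N scope]] [PP [P beside] [NP [NP [NP [Det some] [N hill]] [RelC [Rel that] [VP [V fell]]]] [PP [P beside] [NP [NP [Det no] [N hill]] [RelC [Rel that] [VP [V praised]]]]]]]] [VP [V waited]]]
[S [NP [NP [Det the] [N scope]] [PP [P beside] [NP [NP [NP [NP [Det some] [N hill]] [RelC [Rel that] [VP [V fell]]]] [PP [P beside] [NP [Det no] [N hill]]]] [RelC [Rel that] [VP [V praised]]]]]] [VP [V waited]]]
The trees differ in how a recursive rule is bracketed over the same span.

7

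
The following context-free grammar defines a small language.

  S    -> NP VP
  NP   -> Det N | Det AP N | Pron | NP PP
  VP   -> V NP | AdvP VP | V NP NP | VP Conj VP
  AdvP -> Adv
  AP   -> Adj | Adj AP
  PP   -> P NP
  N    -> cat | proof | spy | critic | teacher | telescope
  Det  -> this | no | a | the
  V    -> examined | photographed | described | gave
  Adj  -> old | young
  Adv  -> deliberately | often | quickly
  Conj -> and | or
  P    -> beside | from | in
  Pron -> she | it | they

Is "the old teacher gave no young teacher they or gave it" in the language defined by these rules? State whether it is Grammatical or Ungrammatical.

Grammatical

S
  NP
    Det: the
    AP
      Adj: old
    N: teacher
  VP
    VP
      V: gave
      NP
        Det: no
        AP
          Adj: young
        N: teacher
      NP
        Pron: they
    Conj: or
    VP
      V: gave
      NP
        Pron: it
The bracketing above is licensed at every node by one of the given productions, with S at the root.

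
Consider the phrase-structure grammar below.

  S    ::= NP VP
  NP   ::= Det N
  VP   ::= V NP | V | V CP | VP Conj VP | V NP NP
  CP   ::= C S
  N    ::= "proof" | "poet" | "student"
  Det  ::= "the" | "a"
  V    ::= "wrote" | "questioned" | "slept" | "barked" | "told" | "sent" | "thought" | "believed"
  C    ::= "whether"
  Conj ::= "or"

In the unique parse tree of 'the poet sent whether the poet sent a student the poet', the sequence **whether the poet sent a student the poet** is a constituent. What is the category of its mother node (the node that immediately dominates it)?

S
  NP
    Det: the
    N: poet
  VP
    V: sent
    CP
      C: whether
      S
        NP
          Det: the
          N: poet
        VP
          V: sent
          NP
            Det: a
            N: student
          NP
            Det: the
            N: poet
The span 'whether the poet sent a student the poet' is the CP node built by CP → C S.
Its mother is the VP built by VP → V CP.

VP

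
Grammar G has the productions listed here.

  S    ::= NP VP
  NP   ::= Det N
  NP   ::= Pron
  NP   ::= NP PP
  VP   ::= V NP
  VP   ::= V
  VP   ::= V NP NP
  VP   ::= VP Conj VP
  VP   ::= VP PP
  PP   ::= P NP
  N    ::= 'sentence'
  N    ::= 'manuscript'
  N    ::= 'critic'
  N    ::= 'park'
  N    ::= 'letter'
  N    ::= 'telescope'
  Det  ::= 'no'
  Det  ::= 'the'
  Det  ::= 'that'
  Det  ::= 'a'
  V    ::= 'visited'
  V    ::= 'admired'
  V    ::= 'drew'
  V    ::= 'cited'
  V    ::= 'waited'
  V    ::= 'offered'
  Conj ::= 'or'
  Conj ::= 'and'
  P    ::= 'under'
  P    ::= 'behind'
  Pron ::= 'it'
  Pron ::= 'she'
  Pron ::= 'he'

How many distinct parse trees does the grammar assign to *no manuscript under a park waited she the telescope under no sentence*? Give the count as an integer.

The two bracketings:
[S [NP [NP [Det no] [N manuscript]] [PP [P under] [NP [Det a] [N park]]]] [VP [V waited] [NP [Pron she]] [NP [NP [Det the] [N telescope]] [PP [P under] [NP [Det no] [N sentence]]]]]]
[S [NP [NP [Det no] [N manuscript]] [PP [P under] [NP [Det a] [N park]]]] [VP [VP [V waited] [NP [Pron she]] [NP [Det the] [N telescope]]] [PP [P under] [NP [Det no] [N sentence]]]]]
The difference turns on whether VP → VP PP is used at the relevant span, versus an alternative expansion of VP.

2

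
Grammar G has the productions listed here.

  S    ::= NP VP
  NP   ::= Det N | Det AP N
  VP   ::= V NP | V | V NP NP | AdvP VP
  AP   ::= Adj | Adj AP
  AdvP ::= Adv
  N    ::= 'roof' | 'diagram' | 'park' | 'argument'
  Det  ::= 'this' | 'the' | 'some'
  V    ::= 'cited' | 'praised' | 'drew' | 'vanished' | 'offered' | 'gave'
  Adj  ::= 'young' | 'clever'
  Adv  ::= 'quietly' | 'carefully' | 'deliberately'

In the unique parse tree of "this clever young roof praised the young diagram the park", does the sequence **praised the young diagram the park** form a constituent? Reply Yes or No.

[S [NP [Det this] [AP [Adj clever] [AP [Adj young]]] [N roof]] [VP [V praised] [NP [Det the] [AP [Adj young]] [N diagram]] [NP [Det the] [N park]]]]
The words 'praised the young diagram the park' are exhaustively dominated by a single VP node (built by VP → V NP NP), so they form a constituent.

Yes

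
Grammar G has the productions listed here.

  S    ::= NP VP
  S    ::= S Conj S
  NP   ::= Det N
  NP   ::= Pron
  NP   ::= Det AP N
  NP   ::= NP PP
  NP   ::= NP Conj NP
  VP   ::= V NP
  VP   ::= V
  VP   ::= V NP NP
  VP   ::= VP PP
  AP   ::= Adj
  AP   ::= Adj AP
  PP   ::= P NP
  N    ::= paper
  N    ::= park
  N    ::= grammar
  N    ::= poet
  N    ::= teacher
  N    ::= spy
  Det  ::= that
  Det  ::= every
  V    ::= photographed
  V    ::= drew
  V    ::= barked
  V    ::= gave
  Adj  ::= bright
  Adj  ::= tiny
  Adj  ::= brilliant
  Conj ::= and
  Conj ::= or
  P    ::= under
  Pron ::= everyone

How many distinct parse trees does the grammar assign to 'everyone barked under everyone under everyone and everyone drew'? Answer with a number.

2

The two bracketings:
[S [S [NP [Pron everyone]] [VP [VP [V barked]] [PP [P under] [NP [NP [Pron everyone]] [PP [P under] [NP [Pron everyone]]]]]]] [Conj and] [S [NP [Pron everyone]] [VP [V drew]]]]
[S [S [NP [Pron everyone]] [VP [VP [VP [V barked]] [PP [P under] [NP [Pron everyone]]]] [PP [P under] [NP [Pron everyone]]]]] [Conj and] [S [NP [Pron everyone]] [VP [V drew]]]]
The difference turns on whether NP → NP PP is used at the relevant span, versus an alternative expansion of NP.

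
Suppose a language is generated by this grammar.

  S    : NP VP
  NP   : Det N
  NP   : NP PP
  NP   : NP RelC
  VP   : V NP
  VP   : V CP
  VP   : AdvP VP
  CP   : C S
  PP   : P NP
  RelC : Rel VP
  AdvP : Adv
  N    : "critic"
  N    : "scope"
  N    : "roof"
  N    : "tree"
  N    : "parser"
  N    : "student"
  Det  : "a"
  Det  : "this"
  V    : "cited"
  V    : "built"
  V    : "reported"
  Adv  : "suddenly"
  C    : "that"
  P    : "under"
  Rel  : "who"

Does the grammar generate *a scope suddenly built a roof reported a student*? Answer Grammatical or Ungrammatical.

Ungrammatical

For S → NP VP, the only prefix that parses as NP is 'a scope', but the remainder 'suddenly built a roof reported a student' is not a VP under these rules.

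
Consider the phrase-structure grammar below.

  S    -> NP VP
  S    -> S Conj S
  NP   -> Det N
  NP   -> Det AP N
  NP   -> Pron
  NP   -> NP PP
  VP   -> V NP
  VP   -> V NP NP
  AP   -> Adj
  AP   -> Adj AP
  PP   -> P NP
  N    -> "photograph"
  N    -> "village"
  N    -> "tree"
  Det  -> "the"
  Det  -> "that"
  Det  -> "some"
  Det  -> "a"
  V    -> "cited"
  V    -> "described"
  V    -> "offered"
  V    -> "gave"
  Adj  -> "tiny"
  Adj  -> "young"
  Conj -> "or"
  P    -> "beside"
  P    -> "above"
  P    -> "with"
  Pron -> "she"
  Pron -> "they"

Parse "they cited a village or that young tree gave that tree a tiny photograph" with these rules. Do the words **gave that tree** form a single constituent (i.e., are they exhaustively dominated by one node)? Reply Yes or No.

[S [S [NP [Pron they]] [VP [V cited] [NP [Det a] [N village]]]] [Conj or] [S [NP [Det that] [AP [Adj young]] [N tree]] [VP [V gave] [NP [Det that] [N tree]] [NP [Det a] [AP [Adj tiny]] [N photograph]]]]]
The smallest constituent containing 'gave that tree' is the VP spanning 'gave that tree a tiny photograph'; no single node in the tree dominates exactly the given words.

No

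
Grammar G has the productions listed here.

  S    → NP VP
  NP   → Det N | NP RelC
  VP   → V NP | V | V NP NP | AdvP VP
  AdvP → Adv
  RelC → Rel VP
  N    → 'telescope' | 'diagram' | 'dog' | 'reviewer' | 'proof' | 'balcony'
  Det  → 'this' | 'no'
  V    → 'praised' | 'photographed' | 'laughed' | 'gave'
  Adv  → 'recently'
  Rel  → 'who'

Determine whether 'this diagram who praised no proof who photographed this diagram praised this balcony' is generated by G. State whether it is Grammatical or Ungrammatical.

Grammatical

[S [NP [NP [Det this] [N diagram]] [RelC [Rel who] [VP [V praised] [NP [NP [Det no] [N proof]] [RelC [Rel who] [VP [V photographed] [NP [Det this] [N diagram]]]]]]]] [VP [V praised] [NP [Det this] [N balcony]]]]
Each bracket corresponds to one application of a listed rule, so the string is derivable from S.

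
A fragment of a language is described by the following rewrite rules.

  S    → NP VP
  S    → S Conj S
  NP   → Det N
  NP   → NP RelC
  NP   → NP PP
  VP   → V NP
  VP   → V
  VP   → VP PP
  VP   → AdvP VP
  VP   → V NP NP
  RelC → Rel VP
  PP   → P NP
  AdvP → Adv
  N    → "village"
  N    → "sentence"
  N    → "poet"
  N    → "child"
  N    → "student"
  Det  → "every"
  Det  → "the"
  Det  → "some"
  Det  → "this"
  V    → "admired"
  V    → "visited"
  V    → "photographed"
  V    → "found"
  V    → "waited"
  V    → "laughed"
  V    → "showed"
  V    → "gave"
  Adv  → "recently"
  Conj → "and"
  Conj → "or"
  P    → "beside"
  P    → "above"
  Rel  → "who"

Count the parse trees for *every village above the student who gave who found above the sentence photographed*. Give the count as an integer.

Two of the 7 distinct bracketings:
[S [NP [NP [NP [NP [Det every] [N village]] [PP [P above] [NP [Det the] [N student]]]] [RelC [Rel who] [VP [V gave]]]] [RelC [Rel who] [VP [VP [V found]] [PP [P above] [NP [Det the] [N sentence]]]]]] [VP [V photographed]]]
[S [NP [NP [NP [Det every] [N village]] [PP [P above] [NP [NP [Det the] [N student]] [RelC [Rel who] [VP [V gave]]]]]] [RelC [Rel who] [VP [VP [V found]] [PP [P above] [NP [Det the] [N sentence]]]]]] [VP [V photographed]]]
The trees differ in how a recursive rule is bracketed over the same span.

7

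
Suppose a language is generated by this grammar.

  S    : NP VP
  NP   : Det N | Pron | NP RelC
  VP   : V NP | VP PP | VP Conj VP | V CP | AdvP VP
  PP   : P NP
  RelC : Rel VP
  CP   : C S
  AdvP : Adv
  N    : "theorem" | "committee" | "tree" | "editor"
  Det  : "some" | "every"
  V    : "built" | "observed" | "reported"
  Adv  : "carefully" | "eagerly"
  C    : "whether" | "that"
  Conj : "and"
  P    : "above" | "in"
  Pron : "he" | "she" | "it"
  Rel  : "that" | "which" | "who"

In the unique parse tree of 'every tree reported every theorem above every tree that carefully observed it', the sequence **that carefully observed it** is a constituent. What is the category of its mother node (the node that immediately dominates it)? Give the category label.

NP

[S [NP [Det every] [N tree]] [VP [VP [V reported] [NP [Det every] [N theorem]]] [PP [P above] [NP [NP [Det every] [N tree]] [RelC [Rel that] [VP [AdvP [Adv carefully]] [VP [V observed] [NP [Pron it]]]]]]]]]
The span 'that carefully observed it' is the RelC node built by RelC → Rel VP.
Its mother is the NP built by NP → NP RelC.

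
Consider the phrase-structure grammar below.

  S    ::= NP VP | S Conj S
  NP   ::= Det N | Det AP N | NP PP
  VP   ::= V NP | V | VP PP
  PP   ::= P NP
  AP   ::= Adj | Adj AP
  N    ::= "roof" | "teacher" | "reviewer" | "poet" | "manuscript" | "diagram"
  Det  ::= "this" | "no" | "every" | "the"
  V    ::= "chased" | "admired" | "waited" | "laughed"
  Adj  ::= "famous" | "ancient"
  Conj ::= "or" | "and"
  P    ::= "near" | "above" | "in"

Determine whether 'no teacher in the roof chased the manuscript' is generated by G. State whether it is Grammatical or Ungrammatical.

Grammatical

S
  NP
    NP
      Det: no
      N: teacher
    PP
      P: in
      NP
        Det: the
        N: roof
  VP
    V: chased
    NP
      Det: the
      N: manuscript
The bracketing above is licensed at every node by one of the given productions, with S at the root.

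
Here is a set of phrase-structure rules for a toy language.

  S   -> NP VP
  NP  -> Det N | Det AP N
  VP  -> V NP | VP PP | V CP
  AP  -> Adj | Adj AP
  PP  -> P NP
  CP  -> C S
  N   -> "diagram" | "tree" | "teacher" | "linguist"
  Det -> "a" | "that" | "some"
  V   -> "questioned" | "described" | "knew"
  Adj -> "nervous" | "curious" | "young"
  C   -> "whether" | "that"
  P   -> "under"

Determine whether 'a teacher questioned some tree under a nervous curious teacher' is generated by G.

Grammatical

[S [NP [Det a] [N teacher]] [VP [VP [V questioned] [NP [Det some] [N tree]]] [PP [P under] [NP [Det a] [AP [Adj nervous] [AP [Adj curious]]] [N teacher]]]]]
The bracketing above is licensed at every node by one of the given productions, with S at the root.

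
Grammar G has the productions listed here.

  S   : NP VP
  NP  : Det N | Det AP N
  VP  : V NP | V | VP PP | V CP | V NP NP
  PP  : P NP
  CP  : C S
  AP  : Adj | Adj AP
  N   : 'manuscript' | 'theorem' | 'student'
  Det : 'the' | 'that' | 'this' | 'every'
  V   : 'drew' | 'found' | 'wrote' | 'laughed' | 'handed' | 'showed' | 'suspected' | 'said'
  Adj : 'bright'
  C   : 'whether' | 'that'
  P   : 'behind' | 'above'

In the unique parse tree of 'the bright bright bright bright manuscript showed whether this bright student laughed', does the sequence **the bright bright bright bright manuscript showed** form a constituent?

No

[S [NP [Det the] [AP [Adj bright] [AP [Adj bright] [AP [Adj bright] [AP [Adj bright]]]]] [N manuscript]] [VP [V showed] [CP [C whether] [S [NP [Det this] [AP [Adj bright]] [N student]] [VP [V laughed]]]]]]
The smallest constituent containing 'the bright bright bright bright manuscript showed' is the S spanning 'the bright bright bright bright manuscript showed whether this bright student laughed'; no single node in the tree dominates exactly the given words.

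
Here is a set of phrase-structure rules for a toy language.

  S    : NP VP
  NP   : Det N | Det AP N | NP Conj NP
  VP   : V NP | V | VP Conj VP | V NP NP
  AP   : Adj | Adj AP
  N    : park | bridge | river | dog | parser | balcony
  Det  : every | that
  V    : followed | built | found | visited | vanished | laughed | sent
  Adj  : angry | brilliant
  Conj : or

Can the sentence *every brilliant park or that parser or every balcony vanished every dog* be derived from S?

[S [NP [NP [Det every] [AP [Adj brilliant]] [N park]] [Conj or] [NP [NP [Det that] [N parser]] [Conj or] [NP [Det every] [N balcony]]]] [VP [V vanished] [NP [Det every] [N dog]]]]
Every word is introduced by a lexical rule and the phrasal rules combine the resulting categories into a single S.

Grammatical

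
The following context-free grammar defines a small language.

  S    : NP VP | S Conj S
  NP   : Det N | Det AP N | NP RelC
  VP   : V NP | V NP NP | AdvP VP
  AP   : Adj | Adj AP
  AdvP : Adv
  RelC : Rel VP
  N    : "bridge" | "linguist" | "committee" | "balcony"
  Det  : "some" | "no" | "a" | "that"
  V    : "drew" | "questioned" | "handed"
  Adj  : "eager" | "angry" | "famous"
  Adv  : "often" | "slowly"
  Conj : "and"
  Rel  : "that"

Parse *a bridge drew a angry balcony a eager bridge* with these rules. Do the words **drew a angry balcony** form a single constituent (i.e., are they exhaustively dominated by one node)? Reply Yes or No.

[S [NP [Det a] [N bridge]] [VP [V drew] [NP [Det a] [AP [Adj angry]] [N balcony]] [NP [Det a] [AP [Adj eager]] [N bridge]]]]
The smallest constituent containing 'drew a angry balcony' is the VP spanning 'drew a angry balcony a eager bridge'; no single node in the tree dominates exactly the given words.

No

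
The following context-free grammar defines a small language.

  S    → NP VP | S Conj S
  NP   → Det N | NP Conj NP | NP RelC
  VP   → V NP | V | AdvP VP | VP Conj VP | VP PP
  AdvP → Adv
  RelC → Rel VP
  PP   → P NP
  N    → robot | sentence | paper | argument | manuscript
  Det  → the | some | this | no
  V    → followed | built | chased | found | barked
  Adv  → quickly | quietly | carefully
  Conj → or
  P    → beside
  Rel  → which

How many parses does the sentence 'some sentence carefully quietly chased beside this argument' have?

Two of the 3 distinct bracketings:
[S [NP [Det some] [N sentence]] [VP [AdvP [Adv carefully]] [VP [AdvP [Adv quietly]] [VP [VP [V chased]] [PP [P beside] [NP [Det this] [N argument]]]]]]]
[S [NP [Det some] [N sentence]] [VP [AdvP [Adv carefully]] [VP [VP [AdvP [Adv quietly]] [VP [V chased]]] [PP [P beside] [NP [Det this] [N argument]]]]]]
The trees differ in how a recursive rule is bracketed over the same span.

3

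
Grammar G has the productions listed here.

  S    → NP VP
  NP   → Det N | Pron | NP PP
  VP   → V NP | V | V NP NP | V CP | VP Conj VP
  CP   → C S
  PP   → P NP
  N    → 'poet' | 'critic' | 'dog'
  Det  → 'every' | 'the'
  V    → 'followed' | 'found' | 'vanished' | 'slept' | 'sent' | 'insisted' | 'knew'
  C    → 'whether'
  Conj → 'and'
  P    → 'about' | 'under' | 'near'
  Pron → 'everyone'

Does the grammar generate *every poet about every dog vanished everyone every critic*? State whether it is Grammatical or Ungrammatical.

Grammatical

[S [NP [NP [Det every] [N poet]] [PP [P about] [NP [Det every] [N dog]]]] [VP [V vanished] [NP [Pron everyone]] [NP [Det every] [N critic]]]]
Every word is introduced by a lexical rule and the phrasal rules combine the resulting categories into a single S.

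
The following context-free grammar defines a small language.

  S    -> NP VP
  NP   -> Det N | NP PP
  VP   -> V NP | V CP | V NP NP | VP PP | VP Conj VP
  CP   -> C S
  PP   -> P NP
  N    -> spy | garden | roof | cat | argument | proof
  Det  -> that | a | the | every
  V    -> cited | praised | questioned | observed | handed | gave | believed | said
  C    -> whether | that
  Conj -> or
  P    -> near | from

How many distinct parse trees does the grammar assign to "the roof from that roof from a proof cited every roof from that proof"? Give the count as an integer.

4

Two of the 4 distinct bracketings:
[S [NP [NP [Det the] [N roof]] [PP [P from] [NP [NP [Det that] [N roof]] [PP [P from] [NP [Det a] [N proof]]]]]] [VP [V cited] [NP [NP [Det every] [N roof]] [PP [P from] [NP [Det that] [N proof]]]]]]
[S [NP [NP [Det the] [N roof]] [PP [P from] [NP [NP [Det that] [N roof]] [PP [P from] [NP [Det a] [N proof]]]]]] [VP [VP [V cited] [NP [Det every] [N roof]]] [PP [P from] [NP [Det that] [N proof]]]]]
The difference turns on whether VP → VP PP is used at the relevant span, versus an alternative expansion of VP.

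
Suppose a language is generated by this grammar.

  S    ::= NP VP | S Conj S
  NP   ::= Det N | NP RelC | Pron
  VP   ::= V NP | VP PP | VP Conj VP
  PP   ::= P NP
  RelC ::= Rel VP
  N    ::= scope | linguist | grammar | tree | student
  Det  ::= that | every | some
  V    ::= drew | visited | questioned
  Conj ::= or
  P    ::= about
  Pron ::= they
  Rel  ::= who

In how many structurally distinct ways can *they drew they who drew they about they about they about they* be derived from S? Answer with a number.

4

Two of the 4 distinct bracketings:
[S [NP [Pron they]] [VP [V drew] [NP [NP [Pron they]] [RelC [Rel who] [VP [VP [VP [VP [V drew] [NP [Pron they]]] [PP [P about] [NP [Pron they]]]] [PP [P about] [NP [Pron they]]]] [PP [P about] [NP [Pron they]]]]]]]]
[S [NP [Pron they]] [VP [VP [V drew] [NP [NP [Pron they]] [RelC [Rel who] [VP [VP [VP [V drew] [NP [Pron they]]] [PP [P about] [NP [Pron they]]]] [PP [P about] [NP [Pron they]]]]]]] [PP [P about] [NP [Pron they]]]]]
The trees differ in how a recursive rule is bracketed over the same span.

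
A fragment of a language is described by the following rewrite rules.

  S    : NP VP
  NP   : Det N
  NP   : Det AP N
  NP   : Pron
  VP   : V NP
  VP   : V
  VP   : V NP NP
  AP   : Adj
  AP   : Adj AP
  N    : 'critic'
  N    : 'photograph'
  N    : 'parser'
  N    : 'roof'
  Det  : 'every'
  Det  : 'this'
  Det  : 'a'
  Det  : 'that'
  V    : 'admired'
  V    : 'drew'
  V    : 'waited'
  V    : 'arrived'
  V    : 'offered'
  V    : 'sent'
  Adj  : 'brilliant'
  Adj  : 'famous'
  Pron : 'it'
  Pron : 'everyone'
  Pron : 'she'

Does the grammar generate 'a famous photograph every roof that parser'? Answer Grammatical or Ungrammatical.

Ungrammatical

For S → NP VP, the only prefix that parses as NP is 'a famous photograph', but the remainder 'every roof that parser' is not a VP under these rules.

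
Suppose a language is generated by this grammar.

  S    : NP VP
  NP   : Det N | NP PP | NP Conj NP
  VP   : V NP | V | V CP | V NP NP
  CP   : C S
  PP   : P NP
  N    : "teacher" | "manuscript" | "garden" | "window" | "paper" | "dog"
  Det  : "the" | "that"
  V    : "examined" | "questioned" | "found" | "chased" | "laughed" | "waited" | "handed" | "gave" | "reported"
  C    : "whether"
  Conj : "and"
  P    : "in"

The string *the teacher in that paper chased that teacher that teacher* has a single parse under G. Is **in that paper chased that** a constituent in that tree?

No

[S [NP [NP [Det the] [N teacher]] [PP [P in] [NP [Det that] [N paper]]]] [VP [V chased] [NP [Det that] [N teacher]] [NP [Det that] [N teacher]]]]
The smallest constituent containing 'in that paper chased that' is the S spanning 'the teacher in that paper chased that teacher that teacher'; no single node in the tree dominates exactly the given words.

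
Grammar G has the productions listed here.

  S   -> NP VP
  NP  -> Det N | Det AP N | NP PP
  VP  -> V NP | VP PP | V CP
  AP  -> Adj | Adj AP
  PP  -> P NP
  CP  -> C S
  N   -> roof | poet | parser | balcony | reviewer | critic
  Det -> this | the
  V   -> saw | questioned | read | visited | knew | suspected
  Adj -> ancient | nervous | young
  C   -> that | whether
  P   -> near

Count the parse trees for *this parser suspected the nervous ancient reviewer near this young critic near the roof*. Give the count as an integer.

5

Two of the 5 distinct bracketings:
[S [NP [Det this] [N parser]] [VP [V suspected] [NP [NP [Det the] [AP [Adj nervous] [AP [Adj ancient]]] [N reviewer]] [PP [P near] [NP [NP [Det this] [AP [Adj young]] [N critic]] [PP [P near] [NP [Det the] [N roof]]]]]]]]
[S [NP [Det this] [N parser]] [VP [V suspected] [NP [NP [NP [Det the] [AP [Adj nervous] [AP [Adj ancient]]] [N reviewer]] [PP [P near] [NP [Det this] [AP [Adj young]] [N critic]]]] [PP [P near] [NP [Det the] [N roof]]]]]]
The trees differ in how a recursive rule is bracketed over the same span.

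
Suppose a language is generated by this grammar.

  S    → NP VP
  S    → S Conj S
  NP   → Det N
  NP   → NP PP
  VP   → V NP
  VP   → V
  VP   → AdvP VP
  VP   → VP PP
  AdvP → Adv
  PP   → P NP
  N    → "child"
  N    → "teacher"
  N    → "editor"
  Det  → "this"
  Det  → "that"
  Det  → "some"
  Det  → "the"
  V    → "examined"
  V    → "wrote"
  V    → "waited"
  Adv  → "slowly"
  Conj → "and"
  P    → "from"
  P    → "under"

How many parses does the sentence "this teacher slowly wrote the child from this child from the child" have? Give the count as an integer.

Two of the 9 distinct bracketings:
[S [NP [Det this] [N teacher]] [VP [AdvP [Adv slowly]] [VP [V wrote] [NP [NP [Det the] [N child]] [PP [P from] [NP [NP [Det this] [N child]] [PP [P from] [NP [Det the] [N child]]]]]]]]]
[S [NP [Det this] [N teacher]] [VP [AdvP [Adv slowly]] [VP [V wrote] [NP [NP [NP [Det the] [N child]] [PP [P from] [NP [Det this] [N child]]]] [PP [P from] [NP [Det the] [N child]]]]]]]
The trees differ in how a recursive rule is bracketed over the same span.

9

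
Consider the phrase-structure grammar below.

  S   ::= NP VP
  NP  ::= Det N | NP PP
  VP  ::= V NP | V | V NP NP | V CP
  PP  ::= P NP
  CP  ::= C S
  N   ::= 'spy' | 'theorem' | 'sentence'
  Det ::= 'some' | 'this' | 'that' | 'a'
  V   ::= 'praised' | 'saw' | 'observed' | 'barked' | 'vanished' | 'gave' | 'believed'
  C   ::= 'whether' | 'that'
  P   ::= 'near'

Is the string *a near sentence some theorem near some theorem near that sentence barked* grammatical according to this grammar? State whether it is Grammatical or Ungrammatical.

A Det word can never sit immediately before a P word in any string this grammar generates, so the substring 'a near' rules out a derivation.

Ungrammatical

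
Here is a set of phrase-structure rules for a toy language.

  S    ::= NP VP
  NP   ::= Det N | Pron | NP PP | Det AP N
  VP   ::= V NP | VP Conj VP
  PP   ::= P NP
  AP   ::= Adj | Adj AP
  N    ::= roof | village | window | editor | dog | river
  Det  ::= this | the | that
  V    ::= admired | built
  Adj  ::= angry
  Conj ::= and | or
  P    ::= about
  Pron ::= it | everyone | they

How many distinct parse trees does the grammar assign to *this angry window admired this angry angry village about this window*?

1

[S [NP [Det this] [AP [Adj angry]] [N window]] [VP [V admired] [NP [NP [Det this] [AP [Adj angry] [AP [Adj angry]]] [N village]] [PP [P about] [NP [Det this] [N window]]]]]]
No rule offers an alternative attachment or grouping for any span, so this is the only derivation.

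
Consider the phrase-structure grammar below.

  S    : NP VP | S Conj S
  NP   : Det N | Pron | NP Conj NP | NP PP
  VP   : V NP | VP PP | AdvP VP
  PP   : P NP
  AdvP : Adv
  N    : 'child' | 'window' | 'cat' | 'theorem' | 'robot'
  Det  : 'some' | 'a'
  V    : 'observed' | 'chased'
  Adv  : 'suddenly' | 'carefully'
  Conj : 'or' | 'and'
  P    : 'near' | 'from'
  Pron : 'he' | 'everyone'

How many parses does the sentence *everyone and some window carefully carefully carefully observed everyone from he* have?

Two of the 5 distinct bracketings:
[S [NP [NP [Pron everyone]] [Conj and] [NP [Det some] [N window]]] [VP [VP [AdvP [Adv carefully]] [VP [AdvP [Adv carefully]] [VP [AdvP [Adv carefully]] [VP [V observed] [NP [Pron everyone]]]]]] [PP [P from] [NP [Pron he]]]]]
[S [NP [NP [Pron everyone]] [Conj and] [NP [Det some] [N window]]] [VP [AdvP [Adv carefully]] [VP [VP [AdvP [Adv carefully]] [VP [AdvP [Adv carefully]] [VP [V observed] [NP [Pron everyone]]]]] [PP [P from] [NP [Pron he]]]]]]
The trees differ in how a recursive rule is bracketed over the same span.

5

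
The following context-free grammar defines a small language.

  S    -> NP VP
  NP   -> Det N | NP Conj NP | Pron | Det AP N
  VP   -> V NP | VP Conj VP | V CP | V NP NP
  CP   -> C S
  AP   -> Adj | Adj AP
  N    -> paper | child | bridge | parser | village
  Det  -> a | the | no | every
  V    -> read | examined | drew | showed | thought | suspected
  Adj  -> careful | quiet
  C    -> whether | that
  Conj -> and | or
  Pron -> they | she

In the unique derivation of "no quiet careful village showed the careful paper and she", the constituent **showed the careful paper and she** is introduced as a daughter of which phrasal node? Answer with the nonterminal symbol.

S

S
  NP
    Det: no
    AP
      Adj: quiet
      AP
        Adj: careful
    N: village
  VP
    V: showed
    NP
      NP
        Det: the
        AP
          Adj: careful
        N: paper
      Conj: and
      NP
        Pron: she
The span 'showed the careful paper and she' is the VP node built by VP → V NP.
Its mother is the S built by S → NP VP.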